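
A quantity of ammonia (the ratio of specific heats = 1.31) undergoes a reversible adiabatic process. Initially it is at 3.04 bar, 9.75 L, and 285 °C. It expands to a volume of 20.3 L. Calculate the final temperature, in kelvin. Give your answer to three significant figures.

T₂ ≈ 445 K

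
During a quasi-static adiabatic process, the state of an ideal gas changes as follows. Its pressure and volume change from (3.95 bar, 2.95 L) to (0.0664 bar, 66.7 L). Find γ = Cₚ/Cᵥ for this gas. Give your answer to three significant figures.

γ ≈ 1.31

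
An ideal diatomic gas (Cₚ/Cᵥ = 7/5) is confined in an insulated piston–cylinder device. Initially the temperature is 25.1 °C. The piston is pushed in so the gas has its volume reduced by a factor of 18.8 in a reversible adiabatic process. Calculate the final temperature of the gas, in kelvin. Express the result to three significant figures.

Adiabatic: T₁V₁^(γ−1) = T₂V₂^(γ−1) ⇒ T₂ = T₁ (V₁/V₂)^(γ−1).
T₁ = 25.1 °C = 298.2 K.
T₂ = 298.2 × 18.8^(2/5) = 964.4 K.

T₂ ≈ 964 K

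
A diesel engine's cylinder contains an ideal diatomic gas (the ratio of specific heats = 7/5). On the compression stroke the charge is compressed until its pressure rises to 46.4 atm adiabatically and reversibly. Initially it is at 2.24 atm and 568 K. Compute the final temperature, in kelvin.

T₂ ≈ 1350 K

Along an adiabat T P^((1−γ)/γ) is constant, so T₂ = T₁ (P₂/P₁)^((γ−1)/γ).
T₂ = 568 × (46.4/2.24)^(2/7) = 1350 K.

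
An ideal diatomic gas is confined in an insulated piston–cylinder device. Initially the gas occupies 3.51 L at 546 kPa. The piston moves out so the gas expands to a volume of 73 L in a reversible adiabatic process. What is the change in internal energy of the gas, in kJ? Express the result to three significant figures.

γ = 7/5 for a diatomic ideal gas.
P₂ = P₁(V₁/V₂)^γ = 546×(3.51/73)^(7/5) = 7.798 kPa.
For a reversible adiabat, W_by_gas = (P₁V₁ − P₂V₂)/(γ−1).
W_by = (546000×0.00351 − 7798×0.073) / (2/5) = 3368 J.
Q = 0 ⇒ ΔU = −W_by = -3368 J.

ΔU ≈ -3.37 kJ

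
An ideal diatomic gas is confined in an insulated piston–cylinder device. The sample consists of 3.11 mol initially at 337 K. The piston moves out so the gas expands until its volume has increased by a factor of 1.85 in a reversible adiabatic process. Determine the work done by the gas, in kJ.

W ≈ 4.75 kJ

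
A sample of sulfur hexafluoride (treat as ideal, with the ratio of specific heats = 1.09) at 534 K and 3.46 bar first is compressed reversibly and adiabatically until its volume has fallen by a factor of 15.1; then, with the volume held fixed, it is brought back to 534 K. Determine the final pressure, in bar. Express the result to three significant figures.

Adiabatic step (PV^γ = const): P₂ = 3.46×15.1^(1.09) = 66.71 bar; T₂ = 534×15.1^(0.09) = 681.8 K.
Isochoric: P₃ = P₂(T₃/T₂) = 66.71 × (534/681.8) = 52.25 bar.

P₃ ≈ 52.2 bar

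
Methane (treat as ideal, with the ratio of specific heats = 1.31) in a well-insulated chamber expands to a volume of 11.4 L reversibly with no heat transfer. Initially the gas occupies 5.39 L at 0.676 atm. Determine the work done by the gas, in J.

W ≈ 247 J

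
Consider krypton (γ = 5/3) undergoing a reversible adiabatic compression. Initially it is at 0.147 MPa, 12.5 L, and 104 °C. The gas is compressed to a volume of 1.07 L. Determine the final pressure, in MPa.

Adiabatic: P₁V₁^γ = P₂V₂^γ ⇒ P₂ = P₁ (V₁/V₂)^γ.
P₂ = 0.147 × (12.5/1.07)^(5/3) = 8.842 MPa.

P₂ ≈ 8.84 MPa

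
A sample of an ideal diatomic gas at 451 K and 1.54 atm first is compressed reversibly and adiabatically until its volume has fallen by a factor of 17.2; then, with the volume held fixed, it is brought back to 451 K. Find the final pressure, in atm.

P₃ ≈ 26.5 atm

For a diatomic ideal gas γ = 7/5.
Adiabatic step (PV^γ = const): P₂ = 1.54×17.2^(7/5) = 82.65 atm; T₂ = 451×17.2^(2/5) = 1407 K.
Isochoric: P₃ = P₂(T₃/T₂) = 82.65 × (451/1407) = 26.49 atm.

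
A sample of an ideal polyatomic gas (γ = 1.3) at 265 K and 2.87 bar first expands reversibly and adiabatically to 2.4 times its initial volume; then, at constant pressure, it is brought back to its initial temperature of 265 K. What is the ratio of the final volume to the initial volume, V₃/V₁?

V₃/V₁ ≈ 3.12

Adiabatic step: V₂/V₁ = 2.4; T₂ = T₁·(1/2.4)^(0.3) = 203.8 K.
Isobaric step: V₃/V₂ = T₃/T₂ = 265/203.8.
V₃/V₁ = (V₂/V₁)(V₃/V₂) = 2.4 × (265/203.8) = 3.121.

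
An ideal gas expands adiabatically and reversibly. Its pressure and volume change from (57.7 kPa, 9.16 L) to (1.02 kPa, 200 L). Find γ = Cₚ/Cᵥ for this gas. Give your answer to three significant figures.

PV^γ = const ⇒ γ = ln(P₂/P₁) / ln(V₁/V₂).
γ = ln(1.02/57.7) / ln(9.16/200) = 1.309.

γ ≈ 1.31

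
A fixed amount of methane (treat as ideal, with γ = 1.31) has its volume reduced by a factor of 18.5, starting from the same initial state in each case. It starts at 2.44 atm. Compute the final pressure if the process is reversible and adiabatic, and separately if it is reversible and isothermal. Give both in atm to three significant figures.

adiabatic: 112 atm; isothermal: 45.1 atm

Isothermal: P₂ = P₁(V₁/V₂) = 2.44×18.5 = 45.14 atm.
Adiabatic: P₂ = P₁(V₁/V₂)^γ = 2.44×18.5^(1.31) = 111.5 atm.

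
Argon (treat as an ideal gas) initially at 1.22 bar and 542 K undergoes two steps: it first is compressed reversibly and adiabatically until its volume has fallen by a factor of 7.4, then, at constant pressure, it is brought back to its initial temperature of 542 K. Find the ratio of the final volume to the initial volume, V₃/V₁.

V₃/V₁ ≈ 0.0356

For a monatomic ideal gas γ = 5/3.
Adiabatic step: V₂/V₁ = 0.1351; T₂ = T₁·7.4^(2/3) = 2058 K.
Isobaric step: V₃/V₂ = T₃/T₂ = 542/2058.
V₃/V₁ = (V₂/V₁)(V₃/V₂) = 0.1351 × (542/2058) = 0.03559.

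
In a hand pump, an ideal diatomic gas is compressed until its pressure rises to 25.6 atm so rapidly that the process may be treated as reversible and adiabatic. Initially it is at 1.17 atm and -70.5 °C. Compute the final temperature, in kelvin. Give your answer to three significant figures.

Adiabatic: T₂/T₁ = (P₂/P₁)^((γ−1)/γ).
For a diatomic ideal gas γ = 7/5, so (γ−1)/γ = 2/7.
T₁ = -70.5 °C = 202.6 K.
T₂ = 202.6 × (25.6/1.17)^(2/7) = 489.3 K.

T₂ ≈ 489 K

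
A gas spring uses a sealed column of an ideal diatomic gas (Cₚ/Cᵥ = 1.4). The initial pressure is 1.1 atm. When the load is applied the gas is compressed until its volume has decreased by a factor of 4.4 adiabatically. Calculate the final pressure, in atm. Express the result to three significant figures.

P₂ ≈ 8.75 atm

Since PV^γ is constant along a reversible adiabat, P₂ = P₁ (V₁/V₂)^γ.
P₂ = 1.1 × 4.4^(1.4) = 8.754 atm.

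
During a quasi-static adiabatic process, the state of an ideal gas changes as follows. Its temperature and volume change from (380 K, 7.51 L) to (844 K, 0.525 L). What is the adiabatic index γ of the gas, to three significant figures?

TV^(γ−1) = const ⇒ γ − 1 = ln(T₂/T₁) / ln(V₁/V₂).
γ = 1 + ln(844/380) / ln(7.51/0.525) = 1.3.

γ ≈ 1.30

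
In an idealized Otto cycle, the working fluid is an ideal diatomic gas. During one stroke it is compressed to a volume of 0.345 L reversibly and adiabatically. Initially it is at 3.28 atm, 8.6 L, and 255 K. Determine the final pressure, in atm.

P₂ ≈ 296 atm

Since PV^γ is constant along a reversible adiabat, P₂ = P₁ (V₁/V₂)^γ.
γ = 7/5 for a diatomic ideal gas.
P₂ = 3.28 × (8.6/0.345)^(7/5) = 296 atm.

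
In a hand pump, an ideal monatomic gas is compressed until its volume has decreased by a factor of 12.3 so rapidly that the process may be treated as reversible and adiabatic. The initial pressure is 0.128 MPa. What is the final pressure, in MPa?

P₂ ≈ 8.39 MPa

Since PV^γ is constant along a reversible adiabat, P₂ = P₁ (V₁/V₂)^γ.
For a monatomic ideal gas γ = 5/3.
P₂ = 0.128 × 12.3^(5/3) = 8.389 MPa.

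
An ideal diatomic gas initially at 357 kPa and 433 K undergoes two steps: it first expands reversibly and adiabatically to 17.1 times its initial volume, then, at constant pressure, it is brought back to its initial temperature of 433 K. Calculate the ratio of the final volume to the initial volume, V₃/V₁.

V₃/V₁ ≈ 53.2

For a diatomic ideal gas γ = 7/5.
Adiabatic step: V₂/V₁ = 17.1; T₂ = T₁·(1/17.1)^(2/5) = 139.1 K.
Isobaric step: V₃/V₂ = T₃/T₂ = 433/139.1.
V₃/V₁ = (V₂/V₁)(V₃/V₂) = 17.1 × (433/139.1) = 53.23.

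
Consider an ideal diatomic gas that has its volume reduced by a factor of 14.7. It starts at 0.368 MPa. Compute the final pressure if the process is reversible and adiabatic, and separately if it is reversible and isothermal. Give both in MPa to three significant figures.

adiabatic: 15.9 MPa; isothermal: 5.41 MPa

For a diatomic ideal gas γ = 7/5.
Isothermal: P₂ = P₁(V₁/V₂) = 0.368×14.7 = 5.41 MPa.
Adiabatic: P₂ = P₁(V₁/V₂)^γ = 0.368×14.7^(7/5) = 15.85 MPa.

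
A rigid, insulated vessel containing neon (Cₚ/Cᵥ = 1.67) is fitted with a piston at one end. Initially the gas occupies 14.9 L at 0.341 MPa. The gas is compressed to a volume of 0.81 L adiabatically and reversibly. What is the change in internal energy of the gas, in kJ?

P₂ = P₁(V₁/V₂)^γ = 0.341×(14.9/0.81)^(1.67) = 44.14 MPa.
For a reversible adiabat, W_by_gas = (P₁V₁ − P₂V₂)/(γ−1).
W_by = (341000×0.0149 − 4.414×10^7×0.00081) / (0.67) = -45780 J.
Q = 0 ⇒ ΔU = −W_by = 45780 J.

ΔU ≈ 45.8 kJ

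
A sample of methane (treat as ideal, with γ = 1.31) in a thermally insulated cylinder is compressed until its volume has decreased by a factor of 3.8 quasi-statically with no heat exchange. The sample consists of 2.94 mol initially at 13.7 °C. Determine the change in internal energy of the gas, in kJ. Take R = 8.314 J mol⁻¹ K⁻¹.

ΔU ≈ 11.6 kJ

For a reversible adiabat TV^(γ−1) is constant, so T₂ = T₁ (V₁/V₂)^(γ−1).
T₁ = 13.7 °C = 286.8 K.
T₂ = 286.8 × 3.8^(0.31) = 433.9 K.
Q = 0, so ΔU = W_on_gas = nCᵥΔT with Cᵥ = R/(γ−1) = 26.82 J/(mol·K).
ΔU = 2.94 × 26.82 × (433.9 − 286.8) = 11590 J.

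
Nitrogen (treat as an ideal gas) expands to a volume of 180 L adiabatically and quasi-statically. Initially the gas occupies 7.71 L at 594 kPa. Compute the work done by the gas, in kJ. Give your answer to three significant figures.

γ = 7/5 for a diatomic ideal gas.
P₂ = P₁(V₁/V₂)^γ = 594×(7.71/180)^(7/5) = 7.216 kPa.
For a reversible adiabat, W_by_gas = (P₁V₁ − P₂V₂)/(γ−1).
W_by = (594000×0.00771 − 7216×0.18) / (2/5) = 8202 J.

W ≈ 8.20 kJ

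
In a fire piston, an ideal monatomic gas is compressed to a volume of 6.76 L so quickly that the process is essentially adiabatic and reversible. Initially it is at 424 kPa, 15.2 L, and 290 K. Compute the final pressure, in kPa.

P₂ ≈ 1640 kPa

Since PV^γ is constant along a reversible adiabat, P₂ = P₁ (V₁/V₂)^γ.
γ = 5/3 for a monatomic ideal gas.
P₂ = 424 × (15.2/6.76)^(5/3) = 1636 kPa.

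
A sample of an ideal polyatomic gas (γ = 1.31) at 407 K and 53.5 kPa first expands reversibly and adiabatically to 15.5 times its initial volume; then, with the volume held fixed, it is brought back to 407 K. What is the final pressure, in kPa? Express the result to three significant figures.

Adiabatic step (PV^γ = const): P₂ = 53.5×(1/15.5)^(1.31) = 1.476 kPa; T₂ = 407×(1/15.5)^(0.31) = 174 K.
Isochoric: P₃ = P₂(T₃/T₂) = 1.476 × (407/174) = 3.452 kPa.

P₃ ≈ 3.45 kPa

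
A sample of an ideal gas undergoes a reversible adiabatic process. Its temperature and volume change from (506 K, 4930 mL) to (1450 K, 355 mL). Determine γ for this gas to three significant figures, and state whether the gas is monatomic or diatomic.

γ ≈ 1.40; diatomic

TV^(γ−1) = const ⇒ γ − 1 = ln(T₂/T₁) / ln(V₁/V₂).
γ = 1 + ln(1450/506) / ln(4930/355) = 1.4.
γ ≈ 1.40 is close to 7/5, so the gas is diatomic.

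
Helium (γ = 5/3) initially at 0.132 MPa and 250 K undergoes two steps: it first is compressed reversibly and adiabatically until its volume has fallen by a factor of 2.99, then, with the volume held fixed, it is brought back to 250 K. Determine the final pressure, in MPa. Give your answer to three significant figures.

P₃ ≈ 0.395 MPa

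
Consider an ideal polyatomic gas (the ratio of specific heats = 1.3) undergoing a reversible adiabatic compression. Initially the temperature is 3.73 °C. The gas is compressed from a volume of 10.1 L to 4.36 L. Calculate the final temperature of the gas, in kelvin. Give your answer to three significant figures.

For a reversible adiabat TV^(γ−1) is constant, so T₂ = T₁ (V₁/V₂)^(γ−1).
T₁ = 3.73 °C = 276.9 K.
T₂ = 276.9 × (10.1/4.36)^(0.3) = 356.2 K.

T₂ ≈ 356 K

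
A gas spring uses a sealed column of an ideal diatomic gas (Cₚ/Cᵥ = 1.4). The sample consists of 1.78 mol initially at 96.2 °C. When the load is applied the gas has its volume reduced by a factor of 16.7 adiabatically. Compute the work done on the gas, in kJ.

W ≈ 28.5 kJ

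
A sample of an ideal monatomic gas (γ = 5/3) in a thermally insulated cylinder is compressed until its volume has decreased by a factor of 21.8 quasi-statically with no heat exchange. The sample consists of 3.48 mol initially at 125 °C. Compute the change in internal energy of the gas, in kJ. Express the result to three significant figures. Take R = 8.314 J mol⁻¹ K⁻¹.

ΔU ≈ 118 kJ

Adiabatic: T₁V₁^(γ−1) = T₂V₂^(γ−1) ⇒ T₂ = T₁ (V₁/V₂)^(γ−1).
T₁ = 125 °C = 398.1 K.
T₂ = 398.1 × 21.8^(2/3) = 3107 K.
Q = 0, so ΔU = W_on_gas = nCᵥΔT with Cᵥ = R/(γ−1) = 12.47 J/(mol·K).
ΔU = 3.48 × 12.47 × (3107 − 398.1) = 117600 J.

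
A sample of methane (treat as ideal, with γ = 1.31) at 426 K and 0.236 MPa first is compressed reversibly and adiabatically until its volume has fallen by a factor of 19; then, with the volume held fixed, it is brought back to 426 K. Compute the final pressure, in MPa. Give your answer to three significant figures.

P₃ ≈ 4.48 MPa

Adiabatic step (PV^γ = const): P₂ = 0.236×19^(1.31) = 11.17 MPa; T₂ = 426×19^(0.31) = 1061 K.
Isochoric: P₃ = P₂(T₃/T₂) = 11.17 × (426/1061) = 4.484 MPa.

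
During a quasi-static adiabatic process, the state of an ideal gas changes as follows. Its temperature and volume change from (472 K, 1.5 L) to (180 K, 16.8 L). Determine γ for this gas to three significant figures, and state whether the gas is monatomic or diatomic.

γ ≈ 1.40; diatomic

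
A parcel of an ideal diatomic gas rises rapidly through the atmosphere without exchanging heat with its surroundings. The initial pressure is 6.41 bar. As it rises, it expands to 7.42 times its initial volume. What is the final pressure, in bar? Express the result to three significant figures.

Adiabatic: P₁V₁^γ = P₂V₂^γ ⇒ P₂ = P₁ (V₁/V₂)^γ.
For a diatomic ideal gas γ = 7/5.
P₂ = 6.41 × (1/7.42)^(7/5) = 0.3875 bar.

P₂ ≈ 0.388 bar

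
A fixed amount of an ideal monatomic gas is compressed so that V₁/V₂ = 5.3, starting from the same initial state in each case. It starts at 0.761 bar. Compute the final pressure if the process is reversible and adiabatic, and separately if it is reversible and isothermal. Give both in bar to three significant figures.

For a monatomic ideal gas γ = 5/3.
Isothermal: P₂ = P₁(V₁/V₂) = 0.761×5.3 = 4.033 bar.
Adiabatic: P₂ = P₁(V₁/V₂)^γ = 0.761×5.3^(5/3) = 12.26 bar.

adiabatic: 12.3 bar; isothermal: 4.03 bar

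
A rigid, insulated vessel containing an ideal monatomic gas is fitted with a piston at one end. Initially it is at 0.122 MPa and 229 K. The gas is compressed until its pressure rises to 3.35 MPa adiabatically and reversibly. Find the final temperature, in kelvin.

T₂ ≈ 862 K

Adiabatic: T₂/T₁ = (P₂/P₁)^((γ−1)/γ).
For a monatomic ideal gas γ = 5/3, so (γ−1)/γ = 2/5.
T₂ = 229 × (3.35/0.122)^(2/5) = 861.6 K.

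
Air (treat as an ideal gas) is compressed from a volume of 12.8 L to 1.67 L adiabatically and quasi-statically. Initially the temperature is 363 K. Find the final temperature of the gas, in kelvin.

T₂ ≈ 820 K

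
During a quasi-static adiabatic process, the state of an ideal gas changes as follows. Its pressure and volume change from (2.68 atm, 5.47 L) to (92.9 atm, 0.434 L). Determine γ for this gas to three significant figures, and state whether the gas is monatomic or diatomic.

γ ≈ 1.40; diatomic

PV^γ = const ⇒ γ = ln(P₂/P₁) / ln(V₁/V₂).
γ = ln(92.9/2.68) / ln(5.47/0.434) = 1.399.
γ ≈ 1.40 is close to 7/5, so the gas is diatomic.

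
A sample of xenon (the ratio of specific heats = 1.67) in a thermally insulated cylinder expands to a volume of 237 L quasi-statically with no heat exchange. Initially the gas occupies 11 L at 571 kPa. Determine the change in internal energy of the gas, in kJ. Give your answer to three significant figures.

ΔU ≈ -8.18 kJ

P₂ = P₁(V₁/V₂)^γ = 571×(11/237)^(1.67) = 3.388 kPa.
For a reversible adiabat, W_by_gas = (P₁V₁ − P₂V₂)/(γ−1).
W_by = (571000×0.011 − 3388×0.237) / (0.67) = 8176 J.
Q = 0 ⇒ ΔU = −W_by = -8176 J.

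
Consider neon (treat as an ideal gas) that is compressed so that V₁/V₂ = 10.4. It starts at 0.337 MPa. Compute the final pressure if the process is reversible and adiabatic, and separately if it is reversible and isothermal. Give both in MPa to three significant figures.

For a monatomic ideal gas γ = 5/3.
Isothermal: P₂ = P₁(V₁/V₂) = 0.337×10.4 = 3.505 MPa.
Adiabatic: P₂ = P₁(V₁/V₂)^γ = 0.337×10.4^(5/3) = 16.7 MPa.

adiabatic: 16.7 MPa; isothermal: 3.50 MPa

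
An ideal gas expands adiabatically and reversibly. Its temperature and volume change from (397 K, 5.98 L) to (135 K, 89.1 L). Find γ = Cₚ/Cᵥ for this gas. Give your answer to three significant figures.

TV^(γ−1) = const ⇒ γ − 1 = ln(T₂/T₁) / ln(V₁/V₂).
γ = 1 + ln(135/397) / ln(5.98/89.1) = 1.399.

γ ≈ 1.40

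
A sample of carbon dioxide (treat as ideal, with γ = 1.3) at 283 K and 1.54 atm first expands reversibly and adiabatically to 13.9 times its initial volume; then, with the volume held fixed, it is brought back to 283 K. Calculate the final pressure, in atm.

Adiabatic step (PV^γ = const): P₂ = 1.54×(1/13.9)^(1.3) = 0.0503 atm; T₂ = 283×(1/13.9)^(0.3) = 128.5 K.
Isochoric: P₃ = P₂(T₃/T₂) = 0.0503 × (283/128.5) = 0.1108 atm.

P₃ ≈ 0.111 atm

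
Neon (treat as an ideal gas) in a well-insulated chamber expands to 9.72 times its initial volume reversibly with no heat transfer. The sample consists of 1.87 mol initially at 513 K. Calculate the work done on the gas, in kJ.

W ≈ -9.34 kJ

For a reversible adiabat TV^(γ−1) is constant, so T₂ = T₁ (V₁/V₂)^(γ−1).
γ = 5/3 for a monatomic ideal gas, so γ−1 = 2/3.
T₂ = 513 × (1/9.72)^(2/3) = 112.6 K.
Q = 0, so ΔU = W_on_gas = nCᵥΔT with Cᵥ = R/(γ−1) = 12.47 J/(mol·K).
ΔU = 1.87 × 12.47 × (112.6 − 513) = -9337 J.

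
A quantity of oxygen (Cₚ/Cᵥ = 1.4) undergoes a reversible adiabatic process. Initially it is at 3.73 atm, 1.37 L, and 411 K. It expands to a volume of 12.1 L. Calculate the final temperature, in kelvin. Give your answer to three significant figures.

For a reversible adiabat TV^(γ−1) is constant, so T₂ = T₁ (V₁/V₂)^(γ−1).
T₂ = 411 × (1.37/12.1)^(0.4) = 172 K.

T₂ ≈ 172 K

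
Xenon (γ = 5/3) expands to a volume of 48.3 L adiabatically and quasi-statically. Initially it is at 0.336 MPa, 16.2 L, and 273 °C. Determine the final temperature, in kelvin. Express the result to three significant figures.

For a reversible adiabat TV^(γ−1) is constant, so T₂ = T₁ (V₁/V₂)^(γ−1).
T₁ = 273 °C = 546.1 K.
T₂ = 546.1 × (16.2/48.3)^(2/3) = 263.6 K.

T₂ ≈ 264 K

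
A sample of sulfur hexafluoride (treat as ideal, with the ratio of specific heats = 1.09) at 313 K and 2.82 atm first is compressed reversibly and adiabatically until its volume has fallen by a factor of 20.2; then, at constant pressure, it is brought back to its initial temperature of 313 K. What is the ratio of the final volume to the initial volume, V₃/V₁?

Adiabatic step: V₂/V₁ = 0.0495; T₂ = T₁·20.2^(0.09) = 410.2 K.
Isobaric step: V₃/V₂ = T₃/T₂ = 313/410.2.
V₃/V₁ = (V₂/V₁)(V₃/V₂) = 0.0495 × (313/410.2) = 0.03777.

V₃/V₁ ≈ 0.0378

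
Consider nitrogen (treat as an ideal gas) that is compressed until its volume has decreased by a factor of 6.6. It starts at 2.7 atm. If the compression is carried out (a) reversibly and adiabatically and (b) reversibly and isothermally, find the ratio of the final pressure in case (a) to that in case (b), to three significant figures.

P_adiabatic / P_isothermal ≈ 2.13

For a diatomic ideal gas γ = 7/5.
Isothermal: P_b = P₁(V₁/V₂) = 2.7×6.6.
Adiabatic: P_a = P₁(V₁/V₂)^γ = 2.7×6.6^(7/5).
P_a/P_b = (V₁/V₂)^(γ−1) = 6.6^(2/5) = 2.127.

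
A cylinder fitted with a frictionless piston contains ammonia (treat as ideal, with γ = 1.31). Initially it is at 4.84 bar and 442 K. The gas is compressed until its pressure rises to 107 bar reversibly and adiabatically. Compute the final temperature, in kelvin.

Adiabatic: T₂/T₁ = (P₂/P₁)^((γ−1)/γ).
T₂ = 442 × (107/4.84)^(0.237) = 919.6 K.

T₂ ≈ 920 K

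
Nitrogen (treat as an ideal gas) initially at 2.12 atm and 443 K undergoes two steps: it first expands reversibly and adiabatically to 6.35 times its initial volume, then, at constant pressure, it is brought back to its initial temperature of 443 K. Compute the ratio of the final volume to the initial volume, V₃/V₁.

V₃/V₁ ≈ 13.3

For a diatomic ideal gas γ = 7/5.
Adiabatic step: V₂/V₁ = 6.35; T₂ = T₁·(1/6.35)^(2/5) = 211.5 K.
Isobaric step: V₃/V₂ = T₃/T₂ = 443/211.5.
V₃/V₁ = (V₂/V₁)(V₃/V₂) = 6.35 × (443/211.5) = 13.3.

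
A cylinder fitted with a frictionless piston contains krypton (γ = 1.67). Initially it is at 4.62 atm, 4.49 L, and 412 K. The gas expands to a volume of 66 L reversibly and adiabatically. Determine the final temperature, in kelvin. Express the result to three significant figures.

T₂ ≈ 68.0 K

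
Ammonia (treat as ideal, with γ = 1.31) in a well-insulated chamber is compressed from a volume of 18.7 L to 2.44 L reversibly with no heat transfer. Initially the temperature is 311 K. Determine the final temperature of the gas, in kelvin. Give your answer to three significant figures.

T₂ ≈ 585 K

For a reversible adiabat TV^(γ−1) is constant, so T₂ = T₁ (V₁/V₂)^(γ−1).
T₂ = 311 × (18.7/2.44)^(0.31) = 584.7 K.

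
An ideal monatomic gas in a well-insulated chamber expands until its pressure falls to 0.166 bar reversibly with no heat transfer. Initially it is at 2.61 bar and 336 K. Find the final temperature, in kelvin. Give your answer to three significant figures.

T₂ ≈ 112 K

Along an adiabat T P^((1−γ)/γ) is constant, so T₂ = T₁ (P₂/P₁)^((γ−1)/γ).
For a monatomic ideal gas γ = 5/3, so (γ−1)/γ = 2/5.
T₂ = 336 × (0.166/2.61)^(2/5) = 111.6 K.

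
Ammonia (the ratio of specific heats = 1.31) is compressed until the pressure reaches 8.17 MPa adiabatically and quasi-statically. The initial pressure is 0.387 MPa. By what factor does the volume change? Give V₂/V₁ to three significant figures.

From PV^γ = const, V₂/V₁ = (P₁/P₂)^(1/γ).
V₂/V₁ = (0.387/8.17)^(0.763) = 0.09748.

V₂/V₁ ≈ 0.0975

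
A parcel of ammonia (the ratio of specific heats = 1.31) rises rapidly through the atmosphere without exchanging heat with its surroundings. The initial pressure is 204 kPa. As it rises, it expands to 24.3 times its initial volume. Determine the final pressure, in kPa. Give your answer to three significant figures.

Since PV^γ is constant along a reversible adiabat, P₂ = P₁ (V₁/V₂)^γ.
P₂ = 204 × (1/24.3)^(1.31) = 3.122 kPa.

P₂ ≈ 3.12 kPa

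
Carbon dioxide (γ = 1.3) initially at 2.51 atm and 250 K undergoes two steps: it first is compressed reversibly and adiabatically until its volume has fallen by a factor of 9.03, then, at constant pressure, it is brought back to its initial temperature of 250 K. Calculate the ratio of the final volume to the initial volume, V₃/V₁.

V₃/V₁ ≈ 0.0572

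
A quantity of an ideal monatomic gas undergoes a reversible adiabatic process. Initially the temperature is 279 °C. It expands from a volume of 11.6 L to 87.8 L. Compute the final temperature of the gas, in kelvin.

T₂ ≈ 143 K

Adiabatic: T₁V₁^(γ−1) = T₂V₂^(γ−1) ⇒ T₂ = T₁ (V₁/V₂)^(γ−1).
For a monatomic ideal gas γ = 5/3, so γ−1 = 2/3.
T₁ = 279 °C = 552.1 K.
T₂ = 552.1 × (11.6/87.8)^(2/3) = 143.2 K.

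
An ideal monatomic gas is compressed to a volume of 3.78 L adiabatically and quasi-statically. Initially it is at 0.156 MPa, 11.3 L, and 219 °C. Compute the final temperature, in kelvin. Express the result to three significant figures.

T₂ ≈ 1020 K

Adiabatic: T₁V₁^(γ−1) = T₂V₂^(γ−1) ⇒ T₂ = T₁ (V₁/V₂)^(γ−1).
γ = 5/3 for a monatomic ideal gas.
T₁ = 219 °C = 492.1 K.
T₂ = 492.1 × (11.3/3.78)^(2/3) = 1021 K.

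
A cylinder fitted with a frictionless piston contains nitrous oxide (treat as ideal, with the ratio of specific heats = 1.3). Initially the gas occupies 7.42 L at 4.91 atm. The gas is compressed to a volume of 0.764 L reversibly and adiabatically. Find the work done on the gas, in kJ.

P₂ = P₁(V₁/V₂)^γ = 4.91×(7.42/0.764)^(1.3) = 94.32 atm.
For a reversible adiabat, W_by_gas = (P₁V₁ − P₂V₂)/(γ−1).
W_by = (497500×0.00742 − 9.557×10^6×0.000764) / (0.3) = -12030 J.
W_on_gas = −W_by = 12030 J.

W ≈ 12.0 kJ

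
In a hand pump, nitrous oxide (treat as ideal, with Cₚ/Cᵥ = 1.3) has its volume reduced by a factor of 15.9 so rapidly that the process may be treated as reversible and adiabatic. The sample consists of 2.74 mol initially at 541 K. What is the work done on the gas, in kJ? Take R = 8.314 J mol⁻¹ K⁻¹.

W ≈ 53.1 kJ

Adiabatic: T₁V₁^(γ−1) = T₂V₂^(γ−1) ⇒ T₂ = T₁ (V₁/V₂)^(γ−1).
T₂ = 541 × 15.9^(0.3) = 1241 K.
Q = 0, so ΔU = W_on_gas = nCᵥΔT with Cᵥ = R/(γ−1) = 27.71 J/(mol·K).
ΔU = 2.74 × 27.71 × (1241 − 541) = 53120 J.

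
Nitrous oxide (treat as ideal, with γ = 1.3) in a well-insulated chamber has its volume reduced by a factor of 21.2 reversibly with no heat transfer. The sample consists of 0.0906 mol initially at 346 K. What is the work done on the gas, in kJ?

Adiabatic: T₁V₁^(γ−1) = T₂V₂^(γ−1) ⇒ T₂ = T₁ (V₁/V₂)^(γ−1).
T₂ = 346 × 21.2^(0.3) = 864.9 K.
Q = 0, so ΔU = W_on_gas = nCᵥΔT with Cᵥ = R/(γ−1) = 27.71 J/(mol·K).
ΔU = 0.0906 × 27.71 × (864.9 − 346) = 1303 J.

W ≈ 1.30 kJ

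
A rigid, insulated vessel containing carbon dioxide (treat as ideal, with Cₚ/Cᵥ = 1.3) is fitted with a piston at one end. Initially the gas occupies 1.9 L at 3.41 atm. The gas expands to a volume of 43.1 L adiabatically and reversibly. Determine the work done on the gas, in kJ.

P₂ = P₁(V₁/V₂)^γ = 3.41×(1.9/43.1)^(1.3) = 0.05893 atm.
For a reversible adiabat, W_by_gas = (P₁V₁ − P₂V₂)/(γ−1).
W_by = (345500×0.0019 − 5971×0.0431) / (0.3) = 1330 J.
W_on_gas = −W_by = -1330 J.

W ≈ -1.33 kJ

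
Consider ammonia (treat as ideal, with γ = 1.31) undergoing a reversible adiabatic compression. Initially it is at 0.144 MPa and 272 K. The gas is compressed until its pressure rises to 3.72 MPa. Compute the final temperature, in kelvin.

Along an adiabat T P^((1−γ)/γ) is constant, so T₂ = T₁ (P₂/P₁)^((γ−1)/γ).
T₂ = 272 × (3.72/0.144)^(0.237) = 587.1 K.

T₂ ≈ 587 K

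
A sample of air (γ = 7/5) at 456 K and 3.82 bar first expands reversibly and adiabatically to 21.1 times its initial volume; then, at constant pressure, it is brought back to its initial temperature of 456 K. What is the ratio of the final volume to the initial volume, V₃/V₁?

Adiabatic step: V₂/V₁ = 21.1; T₂ = T₁·(1/21.1)^(2/5) = 134.7 K.
Isobaric step: V₃/V₂ = T₃/T₂ = 456/134.7.
V₃/V₁ = (V₂/V₁)(V₃/V₂) = 21.1 × (456/134.7) = 71.45.

V₃/V₁ ≈ 71.4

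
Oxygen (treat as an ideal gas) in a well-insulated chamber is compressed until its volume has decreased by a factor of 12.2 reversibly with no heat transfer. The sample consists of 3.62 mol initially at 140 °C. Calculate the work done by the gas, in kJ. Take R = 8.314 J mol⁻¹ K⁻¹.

Adiabatic: T₁V₁^(γ−1) = T₂V₂^(γ−1) ⇒ T₂ = T₁ (V₁/V₂)^(γ−1).
γ = 7/5 for a diatomic ideal gas, so γ−1 = 2/5.
T₁ = 140 °C = 413.1 K.
T₂ = 413.1 × 12.2^(2/5) = 1124 K.
Q = 0, so ΔU = W_on_gas = nCᵥΔT with Cᵥ = R/(γ−1) = 20.79 J/(mol·K).
ΔU = 3.62 × 20.79 × (1124 − 413.1) = 53460 J.
Work done by the gas = −ΔU = -53460 J.

W ≈ -53.5 kJ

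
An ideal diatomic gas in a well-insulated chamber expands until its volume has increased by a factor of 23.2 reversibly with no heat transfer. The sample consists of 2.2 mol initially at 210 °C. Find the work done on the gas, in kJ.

For a reversible adiabat TV^(γ−1) is constant, so T₂ = T₁ (V₁/V₂)^(γ−1).
γ = 7/5 for a diatomic ideal gas, so γ−1 = 2/5.
T₁ = 210 °C = 483.1 K.
T₂ = 483.1 × (1/23.2)^(2/5) = 137.4 K.
Q = 0, so ΔU = W_on_gas = nCᵥΔT with Cᵥ = R/(γ−1) = 20.79 J/(mol·K).
ΔU = 2.2 × 20.79 × (137.4 − 483.1) = -15810 J.

W ≈ -15.8 kJ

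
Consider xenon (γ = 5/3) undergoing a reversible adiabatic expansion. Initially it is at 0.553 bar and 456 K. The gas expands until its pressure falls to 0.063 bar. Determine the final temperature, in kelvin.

Adiabatic: T₂/T₁ = (P₂/P₁)^((γ−1)/γ).
T₂ = 456 × (0.063/0.553)^(2/5) = 191.3 K.

T₂ ≈ 191 K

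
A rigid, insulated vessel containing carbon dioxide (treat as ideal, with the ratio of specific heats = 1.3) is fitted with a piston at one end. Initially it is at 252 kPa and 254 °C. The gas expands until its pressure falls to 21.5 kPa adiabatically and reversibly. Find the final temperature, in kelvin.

T₂ ≈ 299 K

Along an adiabat T P^((1−γ)/γ) is constant, so T₂ = T₁ (P₂/P₁)^((γ−1)/γ).
T₁ = 254 °C = 527.1 K.
T₂ = 527.1 × (21.5/252)^(0.231) = 298.7 K.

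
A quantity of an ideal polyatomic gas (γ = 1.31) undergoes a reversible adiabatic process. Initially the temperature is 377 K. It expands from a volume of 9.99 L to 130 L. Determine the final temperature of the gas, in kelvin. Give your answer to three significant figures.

T₂ ≈ 170 K

Adiabatic: T₁V₁^(γ−1) = T₂V₂^(γ−1) ⇒ T₂ = T₁ (V₁/V₂)^(γ−1).
T₂ = 377 × (9.99/130)^(0.31) = 170.2 K.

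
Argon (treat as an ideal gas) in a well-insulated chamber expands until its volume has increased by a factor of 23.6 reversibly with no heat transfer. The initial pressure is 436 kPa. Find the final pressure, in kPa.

Since PV^γ is constant along a reversible adiabat, P₂ = P₁ (V₁/V₂)^γ.
For a monatomic ideal gas γ = 5/3.
P₂ = 436 × (1/23.6)^(5/3) = 2.245 kPa.

P₂ ≈ 2.25 kPa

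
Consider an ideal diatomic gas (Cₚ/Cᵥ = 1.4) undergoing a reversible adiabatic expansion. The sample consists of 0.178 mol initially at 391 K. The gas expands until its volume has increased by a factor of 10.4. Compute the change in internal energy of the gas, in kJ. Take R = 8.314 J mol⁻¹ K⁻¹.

ΔU ≈ -0.880 kJ

For a reversible adiabat TV^(γ−1) is constant, so T₂ = T₁ (V₁/V₂)^(γ−1).
T₂ = 391 × (1/10.4)^(0.4) = 153.2 K.
Q = 0, so ΔU = W_on_gas = nCᵥΔT with Cᵥ = R/(γ−1) = 20.79 J/(mol·K).
ΔU = 0.178 × 20.79 × (153.2 − 391) = -879.7 J.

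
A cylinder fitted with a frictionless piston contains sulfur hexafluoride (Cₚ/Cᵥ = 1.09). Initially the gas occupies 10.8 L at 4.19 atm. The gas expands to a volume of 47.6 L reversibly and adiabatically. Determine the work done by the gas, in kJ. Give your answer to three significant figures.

W ≈ 6.37 kJ

P₂ = P₁(V₁/V₂)^γ = 4.19×(10.8/47.6)^(1.09) = 0.8319 atm.
For a reversible adiabat, W_by_gas = (P₁V₁ − P₂V₂)/(γ−1).
W_by = (424600×0.0108 − 84290×0.0476) / (0.09) = 6367 J.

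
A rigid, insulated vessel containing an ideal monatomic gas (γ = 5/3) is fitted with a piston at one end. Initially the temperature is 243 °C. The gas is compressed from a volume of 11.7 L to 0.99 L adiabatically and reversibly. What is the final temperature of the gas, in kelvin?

For a reversible adiabat TV^(γ−1) is constant, so T₂ = T₁ (V₁/V₂)^(γ−1).
T₁ = 243 °C = 516.1 K.
T₂ = 516.1 × (11.7/0.99)^(2/3) = 2678 K.

T₂ ≈ 2680 K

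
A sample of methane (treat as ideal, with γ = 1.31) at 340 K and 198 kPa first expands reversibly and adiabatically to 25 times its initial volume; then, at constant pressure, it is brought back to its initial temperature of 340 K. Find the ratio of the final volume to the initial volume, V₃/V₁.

V₃/V₁ ≈ 67.8

Adiabatic step: V₂/V₁ = 25; T₂ = T₁·(1/25)^(0.31) = 125.3 K.
Isobaric step: V₃/V₂ = T₃/T₂ = 340/125.3.
V₃/V₁ = (V₂/V₁)(V₃/V₂) = 25 × (340/125.3) = 67.81.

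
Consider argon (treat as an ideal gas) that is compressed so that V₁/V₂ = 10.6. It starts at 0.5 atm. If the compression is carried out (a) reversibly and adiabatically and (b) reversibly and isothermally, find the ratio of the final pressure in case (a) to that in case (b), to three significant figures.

For a monatomic ideal gas γ = 5/3.
Isothermal: P_b = P₁(V₁/V₂) = 0.5×10.6.
Adiabatic: P_a = P₁(V₁/V₂)^γ = 0.5×10.6^(5/3).
P_a/P_b = (V₁/V₂)^(γ−1) = 10.6^(2/3) = 4.825.

P_adiabatic / P_isothermal ≈ 4.83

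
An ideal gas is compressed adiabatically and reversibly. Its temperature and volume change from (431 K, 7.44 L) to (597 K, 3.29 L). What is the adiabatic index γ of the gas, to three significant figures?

TV^(γ−1) = const ⇒ γ − 1 = ln(T₂/T₁) / ln(V₁/V₂).
γ = 1 + ln(597/431) / ln(7.44/3.29) = 1.399.

γ ≈ 1.40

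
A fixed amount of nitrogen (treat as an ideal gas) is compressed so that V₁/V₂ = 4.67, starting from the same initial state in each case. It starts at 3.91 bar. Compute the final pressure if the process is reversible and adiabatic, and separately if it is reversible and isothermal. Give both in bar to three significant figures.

adiabatic: 33.8 bar; isothermal: 18.3 bar

For a diatomic ideal gas γ = 7/5.
Isothermal: P₂ = P₁(V₁/V₂) = 3.91×4.67 = 18.26 bar.
Adiabatic: P₂ = P₁(V₁/V₂)^γ = 3.91×4.67^(7/5) = 33.82 bar.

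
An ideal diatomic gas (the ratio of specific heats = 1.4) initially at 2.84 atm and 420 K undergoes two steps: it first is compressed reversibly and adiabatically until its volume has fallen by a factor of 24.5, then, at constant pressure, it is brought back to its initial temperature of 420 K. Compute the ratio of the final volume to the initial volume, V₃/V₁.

Adiabatic step: V₂/V₁ = 0.04082; T₂ = T₁·24.5^(0.4) = 1510 K.
Isobaric step: V₃/V₂ = T₃/T₂ = 420/1510.
V₃/V₁ = (V₂/V₁)(V₃/V₂) = 0.04082 × (420/1510) = 0.01135.

V₃/V₁ ≈ 0.0114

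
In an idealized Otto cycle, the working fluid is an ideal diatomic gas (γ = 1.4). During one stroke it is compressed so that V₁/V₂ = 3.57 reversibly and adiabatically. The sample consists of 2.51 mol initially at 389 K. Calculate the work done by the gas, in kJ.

For a reversible adiabat TV^(γ−1) is constant, so T₂ = T₁ (V₁/V₂)^(γ−1).
T₂ = 389 × 3.57^(0.4) = 647.2 K.
Q = 0, so ΔU = W_on_gas = nCᵥΔT with Cᵥ = R/(γ−1) = 20.79 J/(mol·K).
ΔU = 2.51 × 20.79 × (647.2 − 389) = 13470 J.
Work done by the gas = −ΔU = -13470 J.

W ≈ -13.5 kJ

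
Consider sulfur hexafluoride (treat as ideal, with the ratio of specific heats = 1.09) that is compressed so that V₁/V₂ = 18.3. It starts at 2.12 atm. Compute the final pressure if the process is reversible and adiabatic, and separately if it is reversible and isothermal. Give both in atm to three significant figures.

Isothermal: P₂ = P₁(V₁/V₂) = 2.12×18.3 = 38.8 atm.
Adiabatic: P₂ = P₁(V₁/V₂)^γ = 2.12×18.3^(1.09) = 50.4 atm.

adiabatic: 50.4 atm; isothermal: 38.8 atm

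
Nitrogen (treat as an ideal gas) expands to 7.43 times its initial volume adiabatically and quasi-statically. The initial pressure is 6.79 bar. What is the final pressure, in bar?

P₂ ≈ 0.410 bar

Since PV^γ is constant along a reversible adiabat, P₂ = P₁ (V₁/V₂)^γ.
For a diatomic ideal gas γ = 7/5.
P₂ = 6.79 × (1/7.43)^(7/5) = 0.4097 bar.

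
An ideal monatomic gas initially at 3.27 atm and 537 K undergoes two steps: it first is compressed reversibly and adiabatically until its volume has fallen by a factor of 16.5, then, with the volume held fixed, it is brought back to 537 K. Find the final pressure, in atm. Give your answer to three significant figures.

For a monatomic ideal gas γ = 5/3.
Adiabatic step (PV^γ = const): P₂ = 3.27×16.5^(5/3) = 349.7 atm; T₂ = 537×16.5^(2/3) = 3480 K.
Isochoric: P₃ = P₂(T₃/T₂) = 349.7 × (537/3480) = 53.96 atm.

P₃ ≈ 54.0 atm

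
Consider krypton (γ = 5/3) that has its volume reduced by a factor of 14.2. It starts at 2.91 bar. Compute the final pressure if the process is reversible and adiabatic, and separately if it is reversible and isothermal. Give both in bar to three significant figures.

Isothermal: P₂ = P₁(V₁/V₂) = 2.91×14.2 = 41.32 bar.
Adiabatic: P₂ = P₁(V₁/V₂)^γ = 2.91×14.2^(5/3) = 242.3 bar.

adiabatic: 242 bar; isothermal: 41.3 bar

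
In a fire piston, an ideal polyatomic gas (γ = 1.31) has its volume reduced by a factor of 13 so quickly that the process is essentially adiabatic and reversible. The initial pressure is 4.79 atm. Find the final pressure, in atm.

P₂ ≈ 138 atm

Since PV^γ is constant along a reversible adiabat, P₂ = P₁ (V₁/V₂)^γ.
P₂ = 4.79 × 13^(1.31) = 137.9 atm.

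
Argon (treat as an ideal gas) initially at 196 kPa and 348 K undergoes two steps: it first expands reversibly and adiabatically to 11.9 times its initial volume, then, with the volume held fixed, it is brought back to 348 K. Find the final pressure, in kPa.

P₃ ≈ 16.5 kPa

For a monatomic ideal gas γ = 5/3.
Adiabatic step (PV^γ = const): P₂ = 196×(1/11.9)^(5/3) = 3.16 kPa; T₂ = 348×(1/11.9)^(2/3) = 66.76 K.
Isochoric: P₃ = P₂(T₃/T₂) = 3.16 × (348/66.76) = 16.47 kPa.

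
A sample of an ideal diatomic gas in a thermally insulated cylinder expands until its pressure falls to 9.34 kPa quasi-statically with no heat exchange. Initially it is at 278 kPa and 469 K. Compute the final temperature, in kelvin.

Adiabatic: T₂/T₁ = (P₂/P₁)^((γ−1)/γ).
For a diatomic ideal gas γ = 7/5, so (γ−1)/γ = 2/7.
T₂ = 469 × (9.34/278)^(2/7) = 177.9 K.

T₂ ≈ 178 K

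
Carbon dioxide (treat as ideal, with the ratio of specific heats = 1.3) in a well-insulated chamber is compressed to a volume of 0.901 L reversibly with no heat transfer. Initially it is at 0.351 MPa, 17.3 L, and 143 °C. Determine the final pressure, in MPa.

P₂ ≈ 16.4 MPa

Adiabatic: P₁V₁^γ = P₂V₂^γ ⇒ P₂ = P₁ (V₁/V₂)^γ.
P₂ = 0.351 × (17.3/0.901)^(1.3) = 16.35 MPa.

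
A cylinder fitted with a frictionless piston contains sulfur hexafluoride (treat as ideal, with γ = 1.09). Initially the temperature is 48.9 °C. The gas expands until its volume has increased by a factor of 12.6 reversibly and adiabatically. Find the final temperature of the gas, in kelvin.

T₂ ≈ 256 K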